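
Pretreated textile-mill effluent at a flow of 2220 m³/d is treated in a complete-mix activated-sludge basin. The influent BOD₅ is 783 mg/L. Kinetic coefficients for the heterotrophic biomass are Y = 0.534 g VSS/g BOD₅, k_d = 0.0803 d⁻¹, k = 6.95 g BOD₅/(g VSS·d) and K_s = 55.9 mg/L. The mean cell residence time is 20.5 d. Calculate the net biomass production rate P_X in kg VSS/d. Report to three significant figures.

P_X ≈ 350 kg VSS/d

From the Monod/SRT balance for a CMAS, S = K_s·(1+k_d θ_c)/[θ_c·(Y k − k_d) − 1] = 55.9 × (1 + 0.0803 × 20.5) / [20.5 × (0.534 × 6.95 − 0.0803) − 1] = 147.9 / 73.44 = 2.014 mg/L.
Correct the yield for decay: Y_obs = Y/(1 + k_d θ_c) = 0.534 / (1 + 0.0803 × 20.5) = 0.534 / 2.646 = 0.2018.
Q·(S₀ − S) = 2220 × (783 − 2.01) × 10⁻³ = 1734 kg/d removed.
Biomass produced: P_X = Y_obs·Q·ΔS = 0.2018 × 1734 ≈ 349.9 kg VSS/d.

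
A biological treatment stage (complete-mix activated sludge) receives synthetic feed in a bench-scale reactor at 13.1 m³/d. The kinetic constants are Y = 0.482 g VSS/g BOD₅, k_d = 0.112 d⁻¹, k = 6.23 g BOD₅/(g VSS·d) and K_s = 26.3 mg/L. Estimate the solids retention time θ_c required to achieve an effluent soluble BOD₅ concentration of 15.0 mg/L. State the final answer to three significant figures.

θ_c ≈ 1.02 d

From 1/θ_c = Y·k·S/(K_s + S) − k_d: Y·k·S/(K_s+S) = 0.482 × 6.23 × 15.0 / (26.3 + 15.0) = 1.091 d⁻¹.
θ_c = 1/(μ − k_d) = 1/(1.091 − 0.112) = 1/0.9786 = 1.022 d.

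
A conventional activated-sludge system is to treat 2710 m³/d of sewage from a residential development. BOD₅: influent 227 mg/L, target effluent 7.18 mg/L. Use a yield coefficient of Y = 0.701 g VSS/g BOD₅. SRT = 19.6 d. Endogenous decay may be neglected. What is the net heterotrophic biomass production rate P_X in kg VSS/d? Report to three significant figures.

P_X ≈ 418 kg VSS/d

With endogenous decay neglected, the observed yield equals the true yield: Y_obs = Y = 0.701 g VSS/g BOD₅.
Q·(S₀ − S) = 2710 × (227 − 7.18) × 10⁻³ = 595.7 kg/d removed.
So the net sludge growth is P_X = 0.7010 × 595.7 = 417.6 kg VSS/d.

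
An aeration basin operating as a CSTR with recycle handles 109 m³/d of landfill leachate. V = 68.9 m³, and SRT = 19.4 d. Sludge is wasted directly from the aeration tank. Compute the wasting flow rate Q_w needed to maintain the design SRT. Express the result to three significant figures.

Q_w ≈ 3.55 m³/d

With mixed-liquor wasting, θ_c = V/Q_w, so Q_w = V/θ_c = 68.90/19.4 = 3.552 m³/d.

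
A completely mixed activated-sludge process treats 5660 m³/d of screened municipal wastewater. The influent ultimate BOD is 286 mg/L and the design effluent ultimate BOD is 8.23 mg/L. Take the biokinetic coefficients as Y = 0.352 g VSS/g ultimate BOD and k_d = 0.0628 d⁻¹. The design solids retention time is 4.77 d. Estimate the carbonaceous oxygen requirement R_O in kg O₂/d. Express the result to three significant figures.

Y_obs = Y / (1 + k_d θ_c) = 0.352 / (1 + 0.0628 × 4.77) = 0.352 / 1.300 = 0.2709.
Q·(S₀ − S) = 5660 × (286 − 8.23) × 10⁻³ = 1572 kg/d removed.
Net sludge production P_X = 0.2709 × 1572 = 425.8 kg VSS/d.
R_O = Q·(S₀ − S) − 1.42·P_X = 1572 − 1.42 × 425.8 = 967.5 kg O₂/d.

R_O ≈ 967 kg O₂/d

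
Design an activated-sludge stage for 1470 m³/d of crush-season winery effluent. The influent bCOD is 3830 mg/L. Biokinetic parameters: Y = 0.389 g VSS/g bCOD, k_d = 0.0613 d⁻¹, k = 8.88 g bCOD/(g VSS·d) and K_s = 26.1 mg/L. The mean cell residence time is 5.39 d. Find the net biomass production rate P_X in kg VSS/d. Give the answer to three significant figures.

For a completely mixed reactor with recycle the Lawrence–McCarty relation gives S = K_s·(1 + k_d·θ_c) / [θ_c·(Y·k − k_d) − 1] = 26.1 × (1 + 0.0613 × 5.39) / [5.39 × (0.389 × 8.88 − 0.0613) − 1] = 34.72 / 17.29 = 2.008 mg/L.
The observed yield is Y_obs = Y/(1 + k_d·θ_c) = 0.389 / (1 + 0.0613 × 5.39) = 0.389 / 1.330 = 0.2924 g VSS per g bCOD removed.
Mass of bCOD removed per day: Q(S₀ − S) = 1470 × 3828 g/m³ = 5627 kg/d.
P_X = Y_obs · Q(S₀ − S) = 0.2924 × 5627 = 1645 kg VSS/d.

P_X ≈ 1650 kg VSS/d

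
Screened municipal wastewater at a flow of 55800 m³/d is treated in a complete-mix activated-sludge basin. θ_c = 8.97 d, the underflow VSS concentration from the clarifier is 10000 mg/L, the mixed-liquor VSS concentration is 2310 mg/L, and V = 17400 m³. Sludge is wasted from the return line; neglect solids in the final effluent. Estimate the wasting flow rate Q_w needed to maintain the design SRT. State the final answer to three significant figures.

Q_w ≈ 448 m³/d

θ_c = V·X/(Q_w·X_r) when wasting from the recycle, so Q_w = V·X/(θ_c·X_r) = 17400 × 2310 / (8.97 × 10000) = 448.1 m³/d.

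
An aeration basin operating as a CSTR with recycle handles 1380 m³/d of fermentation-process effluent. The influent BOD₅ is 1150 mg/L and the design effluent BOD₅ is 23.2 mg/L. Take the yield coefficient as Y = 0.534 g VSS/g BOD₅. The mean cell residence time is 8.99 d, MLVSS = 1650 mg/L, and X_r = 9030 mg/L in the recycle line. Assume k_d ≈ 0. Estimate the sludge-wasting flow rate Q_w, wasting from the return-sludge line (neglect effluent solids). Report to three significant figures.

Q_w ≈ 92.0 m³/d

With k_d = 0 the design equation reduces to V = Y Q (S₀−S) θ_c / X = 0.534 × 1380 × (1150 − 23.2) × 8.99 / 1650 = 4524 m³.
Wasting from the return line (neglecting effluent solids): Q_w = V·X / (θ_c·X_r) = 4524 × 1650 / (8.99 × 9030) = 91.96 m³/d.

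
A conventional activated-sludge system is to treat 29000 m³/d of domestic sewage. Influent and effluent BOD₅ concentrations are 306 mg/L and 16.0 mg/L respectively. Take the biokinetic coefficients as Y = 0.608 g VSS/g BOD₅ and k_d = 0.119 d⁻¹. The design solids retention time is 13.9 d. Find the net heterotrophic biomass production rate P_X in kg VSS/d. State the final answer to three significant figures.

Correct the yield for decay: Y_obs = Y/(1 + k_d θ_c) = 0.608 / (1 + 0.119 × 13.9) = 0.608 / 2.654 = 0.2291.
ΔS = 306 − 16.0 = 290.0 mg/L, so the substrate removal rate is 29000 × 290.0/1000 = 8410 kg BOD₅/d.
So the net sludge growth is P_X = 0.2291 × 8410 = 1927 kg VSS/d.

P_X ≈ 1930 kg VSS/d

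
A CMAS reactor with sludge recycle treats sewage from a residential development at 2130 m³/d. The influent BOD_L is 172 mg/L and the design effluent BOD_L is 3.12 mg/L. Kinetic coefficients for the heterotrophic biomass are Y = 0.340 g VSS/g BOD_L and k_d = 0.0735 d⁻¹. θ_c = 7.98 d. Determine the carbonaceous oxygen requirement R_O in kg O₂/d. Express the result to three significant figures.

Y_obs = Y / (1 + k_d θ_c) = 0.340 / (1 + 0.0735 × 7.98) = 0.340 / 1.587 = 0.2143.
Mass of BOD_L removed per day: Q(S₀ − S) = 2130 × 168.9 g/m³ = 359.7 kg/d.
P_X = Y_obs·Q·(S₀ − S) = 0.2143 × 359.7 = 77.09 kg VSS/d.
R_O = Q·ΔS − 1.42 P_X = 359.7 − 109.5 = 250.2 kg O₂/d.

R_O ≈ 250 kg O₂/d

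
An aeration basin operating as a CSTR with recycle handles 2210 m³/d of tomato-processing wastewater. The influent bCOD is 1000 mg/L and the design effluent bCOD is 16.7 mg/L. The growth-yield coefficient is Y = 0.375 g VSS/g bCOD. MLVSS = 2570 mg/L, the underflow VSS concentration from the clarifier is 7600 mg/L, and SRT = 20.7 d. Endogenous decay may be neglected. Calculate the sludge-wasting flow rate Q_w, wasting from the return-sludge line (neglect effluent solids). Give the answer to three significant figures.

V·X = Y·Q·ΔS·θ_c gives V = 0.375 × 2210 × (1000 − 16.7) × 20.7 / 2570 = 6564 m³.
Q_w = (V·X)/(θ_c X_r) = 6564 × 2570 / (20.7 × 7600) = 107.2 m³/d.

Q_w ≈ 107 m³/d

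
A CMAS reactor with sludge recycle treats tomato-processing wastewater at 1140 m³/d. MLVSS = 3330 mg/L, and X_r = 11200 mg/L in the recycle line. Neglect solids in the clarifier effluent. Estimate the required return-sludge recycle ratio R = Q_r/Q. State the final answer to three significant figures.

R ≈ 0.423

Solids balance on the clarifier gives (1+R)X = R·X_r, so R = X/(X_r − X) = 3330 / (11200 − 3330) = 0.4231.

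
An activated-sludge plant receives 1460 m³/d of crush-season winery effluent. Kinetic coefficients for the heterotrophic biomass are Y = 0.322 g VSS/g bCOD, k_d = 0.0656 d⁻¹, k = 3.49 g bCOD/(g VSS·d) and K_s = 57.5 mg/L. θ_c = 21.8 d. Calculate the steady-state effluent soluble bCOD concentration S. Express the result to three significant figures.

S ≈ 6.33 mg/L

For a completely mixed reactor with recycle the Lawrence–McCarty relation gives S = K_s·(1 + k_d·θ_c) / [θ_c·(Y·k − k_d) − 1] = 57.5 × (1 + 0.0656 × 21.8) / [21.8 × (0.322 × 3.49 − 0.0656) − 1] = 139.7 / 22.07 = 6.332 mg/L.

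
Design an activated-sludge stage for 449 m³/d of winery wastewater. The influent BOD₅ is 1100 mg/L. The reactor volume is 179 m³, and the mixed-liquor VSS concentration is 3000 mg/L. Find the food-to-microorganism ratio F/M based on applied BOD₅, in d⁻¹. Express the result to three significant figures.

Food-to-microorganism ratio F/M = Q S₀ / (V X) = 449 × 1100 / (179.0 × 3000) = 0.9197 d⁻¹.

F/M ≈ 0.920 d⁻¹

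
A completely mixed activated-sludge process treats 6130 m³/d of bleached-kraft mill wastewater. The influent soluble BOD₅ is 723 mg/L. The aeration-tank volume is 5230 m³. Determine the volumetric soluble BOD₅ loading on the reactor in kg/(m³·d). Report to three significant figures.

Applied soluble BOD₅ load per unit volume = Q·S₀/V = (6130 × 723/1000)/5230 = 0.8474 kg soluble BOD₅·m⁻³·d⁻¹.

L_v ≈ 0.847 kg soluble BOD₅/(m³·d)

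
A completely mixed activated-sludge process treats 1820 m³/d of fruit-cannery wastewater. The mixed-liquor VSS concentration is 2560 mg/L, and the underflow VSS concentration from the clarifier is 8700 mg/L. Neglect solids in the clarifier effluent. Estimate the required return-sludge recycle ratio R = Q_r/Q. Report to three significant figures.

R ≈ 0.417

Mass balance around the secondary clarifier (neglecting effluent solids): R = X / (X_r − X) = 2560 / (8700 − 2560) = 0.4169.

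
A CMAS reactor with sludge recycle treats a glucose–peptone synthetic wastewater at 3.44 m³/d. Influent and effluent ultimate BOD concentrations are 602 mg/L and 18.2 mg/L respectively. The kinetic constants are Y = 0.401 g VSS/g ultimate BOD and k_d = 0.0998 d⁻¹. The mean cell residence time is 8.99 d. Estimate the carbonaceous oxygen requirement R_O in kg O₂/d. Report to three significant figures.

R_O ≈ 1.41 kg O₂/d

Y_obs = Y / (1 + k_d θ_c) = 0.401 / (1 + 0.0998 × 8.99) = 0.401 / 1.897 = 0.2114.
Mass of ultimate BOD removed per day: Q(S₀ − S) = 3.44 × 583.8 g/m³ = 2.008 kg/d.
Biomass synthesised: P_X = Y_obs × 2.008 = 0.4245 kg VSS/d.
R_O = Q·ΔS − 1.42 P_X = 2.008 − 0.6028 = 1.406 kg O₂/d.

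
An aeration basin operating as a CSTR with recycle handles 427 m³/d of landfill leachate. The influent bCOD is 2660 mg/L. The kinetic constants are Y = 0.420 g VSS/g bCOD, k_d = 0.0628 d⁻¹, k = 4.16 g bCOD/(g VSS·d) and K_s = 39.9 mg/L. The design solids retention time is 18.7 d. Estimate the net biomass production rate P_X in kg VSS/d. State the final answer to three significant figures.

P_X ≈ 219 kg VSS/d

From the Monod/SRT balance for a CMAS, S = K_s·(1+k_d θ_c)/[θ_c·(Y k − k_d) − 1] = 39.9 × (1 + 0.0628 × 18.7) / [18.7 × (0.420 × 4.16 − 0.0628) − 1] = 86.76 / 30.50 = 2.845 mg/L.
The observed yield is Y_obs = Y/(1 + k_d·θ_c) = 0.420 / (1 + 0.0628 × 18.7) = 0.420 / 2.174 = 0.1932 g VSS per g bCOD removed.
Q·(S₀ − S) = 427 × (2660 − 2.84) × 10⁻³ = 1135 kg/d removed.
P_X = Y_obs · Q(S₀ − S) = 0.1932 × 1135 = 219.2 kg VSS/d.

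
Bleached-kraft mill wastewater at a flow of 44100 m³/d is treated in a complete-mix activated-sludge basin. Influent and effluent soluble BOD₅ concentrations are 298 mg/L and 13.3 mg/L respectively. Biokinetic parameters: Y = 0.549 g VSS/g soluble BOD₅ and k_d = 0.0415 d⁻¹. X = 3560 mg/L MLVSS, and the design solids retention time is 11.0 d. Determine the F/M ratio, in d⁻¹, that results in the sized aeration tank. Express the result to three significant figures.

From the SRT design equation V = Y Q (S₀−S) θ_c / [X (1 + k_d θ_c)] = 0.549 × 44100 × (298 − 13.3) × 11.0 / [3560 × (1 + 0.0415 × 11.0)] = 7.58×10^7 / 5185 = 14623 m³.
F/M = applied load / biomass = Q·S₀/(V·X) = 44100 × 298 / (14623 × 3560) = 0.2524 d⁻¹.

F/M ≈ 0.252 d⁻¹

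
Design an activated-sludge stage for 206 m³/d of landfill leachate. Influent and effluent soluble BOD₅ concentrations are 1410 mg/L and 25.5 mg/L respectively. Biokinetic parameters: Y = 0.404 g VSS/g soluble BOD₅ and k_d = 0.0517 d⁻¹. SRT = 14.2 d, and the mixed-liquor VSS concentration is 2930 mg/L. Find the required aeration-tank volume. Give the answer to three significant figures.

V ≈ 322 m³

Steady-state biomass mass balance: V·X·(1 + k_d·θ_c) = Y·Q·(S₀ − S)·θ_c, so V = 0.404 × 206 × (1410 − 25.5) × 14.2 / [2930 × (1 + 0.0517 × 14.2)] = 1.64×10^6 / 5081 = 322.0 m³.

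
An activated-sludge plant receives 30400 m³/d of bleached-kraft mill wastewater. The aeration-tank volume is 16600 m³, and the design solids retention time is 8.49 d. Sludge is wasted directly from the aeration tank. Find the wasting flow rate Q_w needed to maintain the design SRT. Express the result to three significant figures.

Wasting from the aeration tank: Q_w = V / θ_c = 16600 / 8.49 = 1955 m³/d.

Q_w ≈ 1960 m³/d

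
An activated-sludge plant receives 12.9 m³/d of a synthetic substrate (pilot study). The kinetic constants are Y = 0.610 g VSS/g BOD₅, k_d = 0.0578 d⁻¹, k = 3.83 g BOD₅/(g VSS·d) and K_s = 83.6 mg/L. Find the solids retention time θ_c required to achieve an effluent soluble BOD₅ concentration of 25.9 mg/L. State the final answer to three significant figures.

At the target effluent, Y k S/(K_s+S) = 0.610×3.83×25.9/109.5 = 0.5526 d⁻¹.
θ_c = 1/(μ − k_d) = 1/(0.5526 − 0.0578) = 1/0.4948 = 2.021 d.

θ_c ≈ 2.02 d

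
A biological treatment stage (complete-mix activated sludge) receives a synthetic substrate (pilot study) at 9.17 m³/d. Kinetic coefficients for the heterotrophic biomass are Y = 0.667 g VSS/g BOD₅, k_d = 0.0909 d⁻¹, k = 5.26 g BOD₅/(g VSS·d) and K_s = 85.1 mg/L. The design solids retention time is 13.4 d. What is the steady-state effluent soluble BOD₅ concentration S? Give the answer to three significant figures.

S ≈ 4.21 mg/L

Effluent substrate depends only on kinetics and SRT: S = K_s(1 + k_d θ_c) / [θ_c(Yk − k_d) − 1] = 85.1 × (1 + 0.0909 × 13.4) / [13.4 × (0.667 × 5.26 − 0.0909) − 1] = 188.8 / 44.79 = 4.214 mg/L.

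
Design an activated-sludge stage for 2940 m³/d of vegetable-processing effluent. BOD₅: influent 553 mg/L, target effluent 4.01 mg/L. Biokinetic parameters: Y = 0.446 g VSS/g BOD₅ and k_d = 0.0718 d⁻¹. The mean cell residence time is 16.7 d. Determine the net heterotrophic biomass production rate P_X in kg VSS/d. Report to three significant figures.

The observed yield is Y_obs = Y/(1 + k_d·θ_c) = 0.446 / (1 + 0.0718 × 16.7) = 0.446 / 2.199 = 0.2028 g VSS per g BOD₅ removed.
Q·(S₀ − S) = 2940 × (553 − 4.01) × 10⁻³ = 1614 kg/d removed.
So the net sludge growth is P_X = 0.2028 × 1614 = 327.3 kg VSS/d.

P_X ≈ 327 kg VSS/d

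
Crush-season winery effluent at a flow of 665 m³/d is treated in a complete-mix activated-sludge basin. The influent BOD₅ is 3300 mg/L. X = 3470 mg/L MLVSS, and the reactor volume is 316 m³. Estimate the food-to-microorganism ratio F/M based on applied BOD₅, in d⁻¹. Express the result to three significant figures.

F/M ≈ 2.00 d⁻¹

F/M = Q·S₀ / (V·X) = 665 × 3300 / (316.0 × 3470) = 2.001 g BOD₅·(g VSS·d)⁻¹.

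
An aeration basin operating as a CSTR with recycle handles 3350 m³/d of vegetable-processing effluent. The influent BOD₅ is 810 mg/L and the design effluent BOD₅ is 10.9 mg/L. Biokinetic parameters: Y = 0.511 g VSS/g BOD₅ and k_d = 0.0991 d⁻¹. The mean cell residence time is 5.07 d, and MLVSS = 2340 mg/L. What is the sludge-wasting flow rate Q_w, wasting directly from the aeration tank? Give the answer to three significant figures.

Q_w ≈ 389 m³/d

Rearranging the biomass balance for a CMAS with decay, V = Y·Q·ΔS·θ_c / [X·(1+k_d θ_c)] = 0.511 × 3350 × (810 − 10.9) × 5.07 / [2340 × (1 + 0.0991 × 5.07)] = 6.94×10^6 / 3516 = 1973 m³.
Wasting from the aeration tank: Q_w = V / θ_c = 1973 / 5.07 = 389.1 m³/d.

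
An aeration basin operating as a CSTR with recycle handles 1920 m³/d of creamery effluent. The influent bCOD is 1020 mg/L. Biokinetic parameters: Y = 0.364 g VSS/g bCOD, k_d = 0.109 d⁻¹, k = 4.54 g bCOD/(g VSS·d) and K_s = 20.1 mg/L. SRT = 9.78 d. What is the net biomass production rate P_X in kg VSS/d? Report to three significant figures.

From the Monod/SRT balance for a CMAS, S = K_s·(1+k_d θ_c)/[θ_c·(Y k − k_d) − 1] = 20.1 × (1 + 0.109 × 9.78) / [9.78 × (0.364 × 4.54 − 0.109) − 1] = 41.53 / 14.10 = 2.946 mg/L.
Observed yield with endogenous decay: Y_obs = Y / (1 + k_d·θ_c) = 0.364 / (1 + 0.109 × 9.78) = 0.364 / 2.066 = 0.1762 g VSS/g bCOD.
Q·(S₀ − S) = 1920 × (1020 − 2.95) × 10⁻³ = 1953 kg/d removed.
Biomass produced: P_X = Y_obs·Q·ΔS = 0.1762 × 1953 ≈ 344.0 kg VSS/d.

P_X ≈ 344 kg VSS/d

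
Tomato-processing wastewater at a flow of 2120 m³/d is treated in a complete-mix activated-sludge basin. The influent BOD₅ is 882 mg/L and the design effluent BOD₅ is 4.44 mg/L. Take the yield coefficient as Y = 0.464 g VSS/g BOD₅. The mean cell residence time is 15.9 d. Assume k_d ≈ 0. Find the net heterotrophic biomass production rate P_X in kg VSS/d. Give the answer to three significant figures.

Since k_d ≈ 0, Y_obs = Y = 0.464 g VSS/g BOD₅.
ΔS = 882 − 4.44 = 877.6 mg/L, so the substrate removal rate is 2120 × 877.6/1000 = 1860 kg BOD₅/d.
Net biomass production P_X = Y_obs × Q·(S₀ − S) = 0.4640 × 1860 = 863.2 kg VSS/d.

P_X ≈ 863 kg VSS/d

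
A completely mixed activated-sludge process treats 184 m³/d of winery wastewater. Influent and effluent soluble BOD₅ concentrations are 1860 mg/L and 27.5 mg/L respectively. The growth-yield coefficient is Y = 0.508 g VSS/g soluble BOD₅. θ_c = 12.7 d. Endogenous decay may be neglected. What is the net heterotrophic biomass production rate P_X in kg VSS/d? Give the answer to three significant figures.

P_X ≈ 171 kg VSS/d

No decay correction is needed, so Y_obs = Y = 0.508.
Substrate removed = Q·(S₀ − S) = 184 m³/d × (1860 − 27.5) g/m³ = 3.37×10^5 g/d = 337.2 kg/d.
Biomass produced: P_X = Y_obs·Q·ΔS = 0.5080 × 337.2 ≈ 171.3 kg VSS/d.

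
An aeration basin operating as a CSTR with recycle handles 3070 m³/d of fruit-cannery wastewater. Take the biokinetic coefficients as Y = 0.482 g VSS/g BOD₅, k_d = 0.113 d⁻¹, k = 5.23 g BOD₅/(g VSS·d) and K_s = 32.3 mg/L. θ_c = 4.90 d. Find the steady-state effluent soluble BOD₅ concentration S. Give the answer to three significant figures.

From the Monod/SRT balance for a CMAS, S = K_s·(1+k_d θ_c)/[θ_c·(Y k − k_d) − 1] = 32.3 × (1 + 0.113 × 4.90) / [4.90 × (0.482 × 5.23 − 0.113) − 1] = 50.18 / 10.80 = 4.647 mg/L.

S ≈ 4.65 mg/L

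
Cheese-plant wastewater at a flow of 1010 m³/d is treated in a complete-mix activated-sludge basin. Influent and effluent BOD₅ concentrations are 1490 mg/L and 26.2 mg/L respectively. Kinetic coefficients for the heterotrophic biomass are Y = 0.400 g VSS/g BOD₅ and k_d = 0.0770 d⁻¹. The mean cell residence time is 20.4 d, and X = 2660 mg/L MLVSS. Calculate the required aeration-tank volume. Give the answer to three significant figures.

Rearranging the biomass balance for a CMAS with decay, V = Y·Q·ΔS·θ_c / [X·(1+k_d θ_c)] = 0.400 × 1010 × (1490 − 26.2) × 20.4 / [2660 × (1 + 0.0770 × 20.4)] = 1.21×10^7 / 6838 = 1764 m³.

V ≈ 1760 m³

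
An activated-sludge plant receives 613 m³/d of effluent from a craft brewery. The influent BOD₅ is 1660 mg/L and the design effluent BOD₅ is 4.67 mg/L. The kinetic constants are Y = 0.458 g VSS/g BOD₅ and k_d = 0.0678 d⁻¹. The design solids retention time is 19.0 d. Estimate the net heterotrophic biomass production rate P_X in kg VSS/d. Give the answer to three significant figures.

P_X ≈ 203 kg VSS/d

Observed yield with endogenous decay: Y_obs = Y / (1 + k_d·θ_c) = 0.458 / (1 + 0.0678 × 19.0) = 0.458 / 2.288 = 0.2002 g VSS/g BOD₅.
ΔS = 1660 − 4.67 = 1655 mg/L, so the substrate removal rate is 613 × 1655/1000 = 1015 kg BOD₅/d.
Net biomass production P_X = Y_obs × Q·(S₀ − S) = 0.2002 × 1015 = 203.1 kg VSS/d.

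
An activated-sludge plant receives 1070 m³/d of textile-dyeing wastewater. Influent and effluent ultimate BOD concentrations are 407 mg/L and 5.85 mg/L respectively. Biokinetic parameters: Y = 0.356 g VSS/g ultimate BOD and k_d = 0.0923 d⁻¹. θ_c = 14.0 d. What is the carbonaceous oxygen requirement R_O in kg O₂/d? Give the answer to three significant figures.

R_O ≈ 335 kg O₂/d

The observed yield is Y_obs = Y/(1 + k_d·θ_c) = 0.356 / (1 + 0.0923 × 14.0) = 0.356 / 2.292 = 0.1553 g VSS per g ultimate BOD removed.
Mass of ultimate BOD removed per day: Q(S₀ − S) = 1070 × 401.1 g/m³ = 429.2 kg/d.
Biomass synthesised: P_X = Y_obs × 429.2 = 66.66 kg VSS/d.
R_O = Q·(S₀ − S) − 1.42·P_X = 429.2 − 1.42 × 66.66 = 334.6 kg O₂/d.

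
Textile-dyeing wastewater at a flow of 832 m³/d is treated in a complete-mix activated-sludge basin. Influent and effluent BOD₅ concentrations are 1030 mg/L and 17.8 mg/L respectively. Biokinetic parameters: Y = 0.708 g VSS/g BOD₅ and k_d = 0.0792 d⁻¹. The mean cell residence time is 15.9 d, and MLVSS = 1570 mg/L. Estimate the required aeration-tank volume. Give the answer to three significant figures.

Rearranging the biomass balance for a CMAS with decay, V = Y·Q·ΔS·θ_c / [X·(1+k_d θ_c)] = 0.708 × 832 × (1030 − 17.8) × 15.9 / [1570 × (1 + 0.0792 × 15.9)] = 9.48×10^6 / 3547 = 2673 m³.

V ≈ 2670 m³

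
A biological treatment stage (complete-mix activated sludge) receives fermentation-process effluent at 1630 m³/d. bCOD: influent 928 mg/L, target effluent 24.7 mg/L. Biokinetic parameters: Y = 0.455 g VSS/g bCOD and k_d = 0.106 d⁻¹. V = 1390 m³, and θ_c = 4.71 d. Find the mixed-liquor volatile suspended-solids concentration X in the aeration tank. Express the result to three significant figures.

X ≈ 1510 mg/L

X = Y·Q·ΔS·θ_c / [V·(1 + k_d θ_c)] = 0.455 × 1630 × (928 − 24.7) × 4.71 / [1390 × (1 + 0.106 × 4.71)] = 1514 mg/L.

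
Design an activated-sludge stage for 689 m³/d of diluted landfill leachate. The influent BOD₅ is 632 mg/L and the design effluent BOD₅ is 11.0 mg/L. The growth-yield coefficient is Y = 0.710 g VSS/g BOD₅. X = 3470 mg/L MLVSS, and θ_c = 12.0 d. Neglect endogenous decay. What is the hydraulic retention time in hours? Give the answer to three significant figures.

τ ≈ 36.6 h

V·X = Y·Q·ΔS·θ_c gives V = 0.710 × 689 × (632 − 11.0) × 12.0 / 3470 = 1051 m³.
Hydraulic retention time τ = V/Q = 1051 / 689 = 1.525 d = 36.59 h.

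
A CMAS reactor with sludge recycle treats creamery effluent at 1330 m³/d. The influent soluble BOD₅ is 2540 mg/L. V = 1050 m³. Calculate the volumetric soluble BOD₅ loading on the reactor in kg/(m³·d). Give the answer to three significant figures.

Applied soluble BOD₅ load per unit volume = Q·S₀/V = (1330 × 2540/1000)/1050 = 3.217 kg soluble BOD₅·m⁻³·d⁻¹.

L_v ≈ 3.22 kg soluble BOD₅/(m³·d)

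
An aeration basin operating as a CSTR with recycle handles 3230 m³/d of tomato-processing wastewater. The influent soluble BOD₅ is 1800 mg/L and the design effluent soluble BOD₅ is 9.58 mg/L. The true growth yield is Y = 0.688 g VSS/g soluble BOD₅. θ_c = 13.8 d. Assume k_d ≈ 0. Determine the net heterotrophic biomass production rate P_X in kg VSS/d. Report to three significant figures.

Since k_d ≈ 0, Y_obs = Y = 0.688 g VSS/g soluble BOD₅.
Mass of soluble BOD₅ removed per day: Q(S₀ − S) = 3230 × 1790 g/m³ = 5783 kg/d.
P_X = Y_obs · Q(S₀ − S) = 0.6880 × 5783 = 3979 kg VSS/d.

P_X ≈ 3980 kg VSS/d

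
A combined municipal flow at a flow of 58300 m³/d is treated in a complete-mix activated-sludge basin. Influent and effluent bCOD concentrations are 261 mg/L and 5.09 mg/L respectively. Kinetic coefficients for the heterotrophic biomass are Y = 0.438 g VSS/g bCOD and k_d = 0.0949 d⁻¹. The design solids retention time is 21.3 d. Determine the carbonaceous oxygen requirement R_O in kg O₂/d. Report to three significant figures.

R_O ≈ 11800 kg O₂/d

Correct the yield for decay: Y_obs = Y/(1 + k_d θ_c) = 0.438 / (1 + 0.0949 × 21.3) = 0.438 / 3.021 = 0.1450.
ΔS = 261 − 5.09 = 255.9 mg/L, so the substrate removal rate is 58300 × 255.9/1000 = 14920 kg bCOD/d.
Net sludge production P_X = 0.1450 × 14920 = 2163 kg VSS/d.
R_O = Q·(S₀ − S) − 1.42·P_X = 14920 − 1.42 × 2163 = 11848 kg O₂/d.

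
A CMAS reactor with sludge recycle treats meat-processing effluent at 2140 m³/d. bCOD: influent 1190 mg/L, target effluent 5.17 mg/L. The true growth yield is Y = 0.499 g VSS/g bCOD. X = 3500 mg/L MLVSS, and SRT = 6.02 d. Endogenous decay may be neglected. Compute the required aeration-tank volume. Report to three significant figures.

Biomass mass balance (decay neglected): V·X = Y·Q·(S₀ − S)·θ_c, so V = 0.499 × 2140 × (1190 − 5.17) × 6.02 / 3500 = 2176 m³.

V ≈ 2180 m³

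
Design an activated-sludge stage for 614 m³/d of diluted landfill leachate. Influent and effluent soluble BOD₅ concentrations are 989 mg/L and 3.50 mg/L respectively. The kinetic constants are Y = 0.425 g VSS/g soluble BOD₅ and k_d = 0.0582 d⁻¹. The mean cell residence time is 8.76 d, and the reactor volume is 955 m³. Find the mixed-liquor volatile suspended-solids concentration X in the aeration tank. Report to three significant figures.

X ≈ 1560 mg/L

Solving the biomass balance for X: X = Y Q (S₀−S) θ_c / [V (1+k_d θ_c)] = 0.425 × 614 × (989 − 3.50) × 8.76 / [955 × (1 + 0.0582 × 8.76)] = 1562 mg/L.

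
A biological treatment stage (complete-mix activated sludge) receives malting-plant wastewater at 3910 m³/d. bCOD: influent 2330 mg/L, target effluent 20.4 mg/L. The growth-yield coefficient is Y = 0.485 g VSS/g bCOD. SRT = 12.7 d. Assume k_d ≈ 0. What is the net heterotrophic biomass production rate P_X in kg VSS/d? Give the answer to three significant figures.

P_X ≈ 4380 kg VSS/d

Since k_d ≈ 0, Y_obs = Y = 0.485 g VSS/g bCOD.
Q·(S₀ − S) = 3910 × (2330 − 20.4) × 10⁻³ = 9031 kg/d removed.
So the net sludge growth is P_X = 0.4850 × 9031 = 4380 kg VSS/d.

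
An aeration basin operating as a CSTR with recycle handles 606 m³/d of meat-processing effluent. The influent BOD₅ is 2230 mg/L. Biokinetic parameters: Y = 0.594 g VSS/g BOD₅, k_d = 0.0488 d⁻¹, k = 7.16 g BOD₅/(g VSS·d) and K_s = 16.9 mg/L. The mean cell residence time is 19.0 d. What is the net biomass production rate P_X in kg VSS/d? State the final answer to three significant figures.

Effluent substrate depends only on kinetics and SRT: S = K_s(1 + k_d θ_c) / [θ_c(Yk − k_d) − 1] = 16.9 × (1 + 0.0488 × 19.0) / [19.0 × (0.594 × 7.16 − 0.0488) − 1] = 32.57 / 78.88 = 0.4129 mg/L.
Correct the yield for decay: Y_obs = Y/(1 + k_d θ_c) = 0.594 / (1 + 0.0488 × 19.0) = 0.594 / 1.927 = 0.3082.
Substrate removed = Q·(S₀ − S) = 606 m³/d × (2230 − 0.413) g/m³ = 1.35×10^6 g/d = 1351 kg/d.
P_X = Y_obs · Q(S₀ − S) = 0.3082 × 1351 = 416.4 kg VSS/d.

P_X ≈ 416 kg VSS/d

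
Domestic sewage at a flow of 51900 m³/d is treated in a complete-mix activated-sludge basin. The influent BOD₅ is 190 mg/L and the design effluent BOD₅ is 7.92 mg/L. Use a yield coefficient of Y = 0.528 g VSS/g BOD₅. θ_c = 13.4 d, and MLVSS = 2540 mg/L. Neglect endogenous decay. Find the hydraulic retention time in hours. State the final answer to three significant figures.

Biomass mass balance (decay neglected): V·X = Y·Q·(S₀ − S)·θ_c, so V = 0.528 × 51900 × (190 − 7.92) × 13.4 / 2540 = 26323 m³.
Hydraulic retention time τ = V/Q = 26323 / 51900 = 0.5072 d = 12.17 h.

τ ≈ 12.2 h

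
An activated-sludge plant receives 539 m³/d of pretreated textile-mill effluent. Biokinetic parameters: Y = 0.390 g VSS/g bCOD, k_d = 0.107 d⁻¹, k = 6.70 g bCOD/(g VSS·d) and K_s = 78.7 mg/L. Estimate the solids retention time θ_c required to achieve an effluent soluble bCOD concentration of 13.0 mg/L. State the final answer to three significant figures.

From 1/θ_c = Y·k·S/(K_s + S) − k_d: Y·k·S/(K_s+S) = 0.390 × 6.70 × 13.0 / (78.7 + 13.0) = 0.3704 d⁻¹.
Then 1/θ_c = μ − k_d = 0.3704 − 0.107 = 0.2634 d⁻¹, giving θ_c = 3.796 d.

θ_c ≈ 3.80 d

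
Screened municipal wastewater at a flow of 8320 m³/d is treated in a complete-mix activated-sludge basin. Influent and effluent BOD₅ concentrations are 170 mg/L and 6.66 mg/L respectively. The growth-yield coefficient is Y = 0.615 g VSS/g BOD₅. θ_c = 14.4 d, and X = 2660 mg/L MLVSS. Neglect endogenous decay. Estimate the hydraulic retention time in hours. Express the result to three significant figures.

τ ≈ 13.1 h

V·X = Y·Q·ΔS·θ_c gives V = 0.615 × 8320 × (170 − 6.66) × 14.4 / 2660 = 4525 m³.
τ = V/Q = 4525/8320 = 0.5438 d, or 13.05 h.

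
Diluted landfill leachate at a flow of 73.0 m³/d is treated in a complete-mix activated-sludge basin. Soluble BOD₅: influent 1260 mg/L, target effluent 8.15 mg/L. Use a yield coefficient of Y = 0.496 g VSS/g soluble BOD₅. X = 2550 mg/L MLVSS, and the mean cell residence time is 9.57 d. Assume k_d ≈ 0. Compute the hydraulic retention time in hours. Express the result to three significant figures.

With k_d = 0 the design equation reduces to V = Y Q (S₀−S) θ_c / X = 0.496 × 73.0 × (1260 − 8.15) × 9.57 / 2550 = 170.1 m³.
Hydraulic retention time τ = V/Q = 170.1 / 73.0 = 2.330 d = 55.93 h.

τ ≈ 55.9 h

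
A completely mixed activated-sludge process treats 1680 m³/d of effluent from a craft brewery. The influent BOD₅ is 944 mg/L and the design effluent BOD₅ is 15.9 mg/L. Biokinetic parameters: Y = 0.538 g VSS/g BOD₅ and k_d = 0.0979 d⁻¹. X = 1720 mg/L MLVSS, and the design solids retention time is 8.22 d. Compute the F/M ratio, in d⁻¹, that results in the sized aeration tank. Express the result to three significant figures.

From the SRT design equation V = Y Q (S₀−S) θ_c / [X (1 + k_d θ_c)] = 0.538 × 1680 × (944 − 15.9) × 8.22 / [1720 × (1 + 0.0979 × 8.22)] = 6.9×10^6 / 3104 = 2221 m³.
Food-to-microorganism ratio F/M = Q S₀ / (V X) = 1680 × 944 / (2221 × 1720) = 0.4151 d⁻¹.

F/M ≈ 0.415 d⁻¹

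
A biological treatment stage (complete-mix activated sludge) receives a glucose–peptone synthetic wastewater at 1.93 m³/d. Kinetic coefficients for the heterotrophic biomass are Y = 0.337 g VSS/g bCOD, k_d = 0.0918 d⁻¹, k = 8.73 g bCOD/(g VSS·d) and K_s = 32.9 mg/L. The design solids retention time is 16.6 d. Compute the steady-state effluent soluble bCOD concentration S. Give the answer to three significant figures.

S ≈ 1.79 mg/L

From the Monod/SRT balance for a CMAS, S = K_s·(1+k_d θ_c)/[θ_c·(Y k − k_d) − 1] = 32.9 × (1 + 0.0918 × 16.6) / [16.6 × (0.337 × 8.73 − 0.0918) − 1] = 83.04 / 46.31 = 1.793 mg/L.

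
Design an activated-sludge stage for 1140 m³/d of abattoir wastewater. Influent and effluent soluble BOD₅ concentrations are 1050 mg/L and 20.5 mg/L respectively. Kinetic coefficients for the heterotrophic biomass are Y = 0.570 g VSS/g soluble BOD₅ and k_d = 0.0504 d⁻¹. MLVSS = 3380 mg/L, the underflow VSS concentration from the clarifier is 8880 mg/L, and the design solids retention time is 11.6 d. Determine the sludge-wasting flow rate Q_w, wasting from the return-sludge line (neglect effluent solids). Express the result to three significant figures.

Q_w ≈ 47.5 m³/d

Rearranging the biomass balance for a CMAS with decay, V = Y·Q·ΔS·θ_c / [X·(1+k_d θ_c)] = 0.570 × 1140 × (1050 − 20.5) × 11.6 / [3380 × (1 + 0.0504 × 11.6)] = 7.76×10^6 / 5356 = 1449 m³.
θ_c = V·X/(Q_w·X_r) when wasting from the recycle, so Q_w = V·X/(θ_c·X_r) = 1449 × 3380 / (11.6 × 8880) = 47.54 m³/d.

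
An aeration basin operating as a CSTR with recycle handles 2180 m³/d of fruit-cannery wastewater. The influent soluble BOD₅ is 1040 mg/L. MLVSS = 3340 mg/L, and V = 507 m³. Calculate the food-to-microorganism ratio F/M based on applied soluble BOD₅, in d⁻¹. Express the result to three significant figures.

F/M = Q·S₀ / (V·X) = 2180 × 1040 / (507.0 × 3340) = 1.339 g soluble BOD₅·(g VSS·d)⁻¹.

F/M ≈ 1.34 d⁻¹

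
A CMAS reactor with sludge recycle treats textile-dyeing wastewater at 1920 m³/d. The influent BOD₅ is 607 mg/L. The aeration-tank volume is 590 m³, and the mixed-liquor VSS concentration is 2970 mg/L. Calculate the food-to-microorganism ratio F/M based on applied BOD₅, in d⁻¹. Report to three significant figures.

F/M ≈ 0.665 d⁻¹

F/M = Q·S₀ / (V·X) = 1920 × 607 / (590.0 × 2970) = 0.6651 g BOD₅·(g VSS·d)⁻¹.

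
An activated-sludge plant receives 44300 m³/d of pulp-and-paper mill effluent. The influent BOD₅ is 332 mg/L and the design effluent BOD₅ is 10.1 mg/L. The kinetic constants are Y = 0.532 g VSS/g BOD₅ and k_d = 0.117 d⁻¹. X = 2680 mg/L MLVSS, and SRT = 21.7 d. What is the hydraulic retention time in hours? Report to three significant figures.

From the SRT design equation V = Y Q (S₀−S) θ_c / [X (1 + k_d θ_c)] = 0.532 × 44300 × (332 − 10.1) × 21.7 / [2680 × (1 + 0.117 × 21.7)] = 1.65×10^8 / 9484 = 17358 m³.
HRT = V/Q = 17358 m³ / 44300 m³·d⁻¹ = 0.3918 d × 24 = 9.404 h.

τ ≈ 9.40 h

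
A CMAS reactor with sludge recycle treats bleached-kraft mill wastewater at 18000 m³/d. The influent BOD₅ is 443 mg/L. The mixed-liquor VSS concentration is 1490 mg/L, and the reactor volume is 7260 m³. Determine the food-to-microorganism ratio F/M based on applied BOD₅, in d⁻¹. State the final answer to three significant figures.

F/M ≈ 0.737 d⁻¹

Food-to-microorganism ratio F/M = Q S₀ / (V X) = 18000 × 443 / (7260 × 1490) = 0.7371 d⁻¹.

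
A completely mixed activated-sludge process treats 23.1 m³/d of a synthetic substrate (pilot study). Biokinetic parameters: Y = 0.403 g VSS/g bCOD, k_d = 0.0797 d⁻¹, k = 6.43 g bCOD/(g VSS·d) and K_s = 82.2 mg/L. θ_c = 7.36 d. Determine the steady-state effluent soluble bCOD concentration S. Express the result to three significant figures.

S ≈ 7.46 mg/L

From the Monod/SRT balance for a CMAS, S = K_s·(1+k_d θ_c)/[θ_c·(Y k − k_d) − 1] = 82.2 × (1 + 0.0797 × 7.36) / [7.36 × (0.403 × 6.43 − 0.0797) − 1] = 130.4 / 17.49 = 7.459 mg/L.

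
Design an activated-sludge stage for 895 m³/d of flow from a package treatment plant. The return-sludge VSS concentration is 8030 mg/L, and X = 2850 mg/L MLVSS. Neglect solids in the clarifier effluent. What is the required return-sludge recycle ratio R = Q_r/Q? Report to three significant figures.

Solids balance on the clarifier gives (1+R)X = R·X_r, so R = X/(X_r − X) = 2850 / (8030 − 2850) = 0.5502.

R ≈ 0.550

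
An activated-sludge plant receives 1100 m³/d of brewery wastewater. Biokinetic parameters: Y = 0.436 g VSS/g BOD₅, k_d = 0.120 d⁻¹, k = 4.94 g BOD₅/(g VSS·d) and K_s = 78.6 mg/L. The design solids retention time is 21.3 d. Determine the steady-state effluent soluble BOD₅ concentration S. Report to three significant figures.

S ≈ 6.60 mg/L

Effluent substrate depends only on kinetics and SRT: S = K_s(1 + k_d θ_c) / [θ_c(Yk − k_d) − 1] = 78.6 × (1 + 0.120 × 21.3) / [21.3 × (0.436 × 4.94 − 0.120) − 1] = 279.5 / 42.32 = 6.604 mg/L.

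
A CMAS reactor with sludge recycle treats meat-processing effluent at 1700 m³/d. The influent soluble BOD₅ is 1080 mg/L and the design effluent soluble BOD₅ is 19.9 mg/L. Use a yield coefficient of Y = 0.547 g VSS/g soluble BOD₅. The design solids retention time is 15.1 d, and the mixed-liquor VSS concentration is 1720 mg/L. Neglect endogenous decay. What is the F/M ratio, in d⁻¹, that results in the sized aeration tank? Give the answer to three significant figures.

Biomass mass balance (decay neglected): V·X = Y·Q·(S₀ − S)·θ_c, so V = 0.547 × 1700 × (1080 − 19.9) × 15.1 / 1720 = 8654 m³.
Food-to-microorganism ratio F/M = Q S₀ / (V X) = 1700 × 1080 / (8654 × 1720) = 0.1233 d⁻¹.

F/M ≈ 0.123 d⁻¹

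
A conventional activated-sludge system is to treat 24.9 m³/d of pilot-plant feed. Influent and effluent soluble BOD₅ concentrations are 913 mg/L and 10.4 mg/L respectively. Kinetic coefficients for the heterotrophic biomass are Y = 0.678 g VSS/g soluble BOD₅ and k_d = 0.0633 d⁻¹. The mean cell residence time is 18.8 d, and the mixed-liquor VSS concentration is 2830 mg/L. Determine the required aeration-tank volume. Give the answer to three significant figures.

V ≈ 46.2 m³

From the SRT design equation V = Y Q (S₀−S) θ_c / [X (1 + k_d θ_c)] = 0.678 × 24.9 × (913 − 10.4) × 18.8 / [2830 × (1 + 0.0633 × 18.8)] = 2.86×10^5 / 6198 = 46.22 m³.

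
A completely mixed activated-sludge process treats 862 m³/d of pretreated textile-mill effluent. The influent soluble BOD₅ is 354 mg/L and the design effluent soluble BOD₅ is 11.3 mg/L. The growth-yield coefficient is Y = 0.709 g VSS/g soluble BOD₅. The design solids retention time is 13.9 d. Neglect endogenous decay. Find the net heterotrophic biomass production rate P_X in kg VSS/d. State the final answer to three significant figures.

Since k_d ≈ 0, Y_obs = Y = 0.709 g VSS/g soluble BOD₅.
Substrate removed = Q·(S₀ − S) = 862 m³/d × (354 − 11.3) g/m³ = 2.95×10^5 g/d = 295.4 kg/d.
P_X = Y_obs · Q(S₀ − S) = 0.7090 × 295.4 = 209.4 kg VSS/d.

P_X ≈ 209 kg VSS/d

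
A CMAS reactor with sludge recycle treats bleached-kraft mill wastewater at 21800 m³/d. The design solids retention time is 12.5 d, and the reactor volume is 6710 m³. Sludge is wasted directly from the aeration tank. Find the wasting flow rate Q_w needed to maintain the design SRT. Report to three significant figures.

With mixed-liquor wasting, θ_c = V/Q_w, so Q_w = V/θ_c = 6710/12.5 = 536.8 m³/d.

Q_w ≈ 537 m³/d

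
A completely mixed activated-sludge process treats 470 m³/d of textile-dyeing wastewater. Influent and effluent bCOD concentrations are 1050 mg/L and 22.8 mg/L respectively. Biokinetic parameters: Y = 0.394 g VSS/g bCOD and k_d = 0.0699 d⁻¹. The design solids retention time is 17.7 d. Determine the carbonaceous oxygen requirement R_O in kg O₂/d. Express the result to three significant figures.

Y_obs = Y / (1 + k_d θ_c) = 0.394 / (1 + 0.0699 × 17.7) = 0.394 / 2.237 = 0.1761.
Mass of bCOD removed per day: Q(S₀ − S) = 470 × 1027 g/m³ = 482.8 kg/d.
P_X = Y_obs·Q·(S₀ − S) = 0.1761 × 482.8 = 85.02 kg VSS/d.
R_O = Q·ΔS − 1.42 P_X = 482.8 − 120.7 = 362.1 kg O₂/d.

R_O ≈ 362 kg O₂/d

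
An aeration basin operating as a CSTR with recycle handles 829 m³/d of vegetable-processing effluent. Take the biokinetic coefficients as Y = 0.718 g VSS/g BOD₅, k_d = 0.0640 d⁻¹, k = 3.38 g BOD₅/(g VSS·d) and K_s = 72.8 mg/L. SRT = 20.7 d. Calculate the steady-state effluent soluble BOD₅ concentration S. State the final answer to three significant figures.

For a completely mixed reactor with recycle the Lawrence–McCarty relation gives S = K_s·(1 + k_d·θ_c) / [θ_c·(Y·k − k_d) − 1] = 72.8 × (1 + 0.0640 × 20.7) / [20.7 × (0.718 × 3.38 − 0.0640) − 1] = 169.2 / 47.91 = 3.533 mg/L.

S ≈ 3.53 mg/L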